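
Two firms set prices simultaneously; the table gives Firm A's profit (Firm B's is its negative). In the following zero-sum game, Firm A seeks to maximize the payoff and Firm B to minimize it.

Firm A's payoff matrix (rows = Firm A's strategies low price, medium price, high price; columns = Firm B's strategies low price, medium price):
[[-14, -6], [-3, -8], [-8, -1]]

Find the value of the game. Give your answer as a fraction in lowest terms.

Row low price is strictly dominated by row high price, so Firm A never plays it.
The remaining 2×2 game on (medium price, high price) × (low price, medium price) has no saddle point. Let Firm A play medium price with probability p; indifference gives −3p − 8(1−p) = −8p − (1−p), so p = 7/12.
Similarly Firm B's optimal q on low price is 7/12, and the value is -3·(7/12) + (-8)·(5/12) = -61/12.

-61/12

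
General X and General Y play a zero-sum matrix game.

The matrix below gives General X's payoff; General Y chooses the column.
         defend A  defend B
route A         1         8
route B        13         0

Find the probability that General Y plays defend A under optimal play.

Row minima are 1 and 0, so General X's maximin is 1; column maxima are 13 and 8, so General Y's minimax is 8. These differ, so the equilibrium is in mixed strategies.
Let General Y play defend A with probability q. General X is indifferent when q + 8(1−q) = 13q, giving q = 2/5.

2/5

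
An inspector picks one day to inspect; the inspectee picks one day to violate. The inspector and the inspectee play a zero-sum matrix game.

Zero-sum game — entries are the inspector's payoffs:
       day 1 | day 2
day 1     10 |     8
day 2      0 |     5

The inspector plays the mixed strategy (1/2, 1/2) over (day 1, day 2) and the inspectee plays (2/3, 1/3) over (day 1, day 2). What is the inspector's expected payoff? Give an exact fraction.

11/2

Against (2/3, 1/3), each row's expected payoff is day 1: 28/3; day 2: 5/3.
Taking the (1/2, 1/2)-weighted average: (1/2)·(28/3) + (1/2)·(5/3) = 11/2.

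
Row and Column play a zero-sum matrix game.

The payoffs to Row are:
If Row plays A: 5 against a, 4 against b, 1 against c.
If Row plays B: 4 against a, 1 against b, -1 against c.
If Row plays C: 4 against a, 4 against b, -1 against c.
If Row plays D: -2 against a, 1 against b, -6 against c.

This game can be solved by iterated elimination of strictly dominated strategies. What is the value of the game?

1

Row D is strictly dominated by row A (5>-2, 4>1, 1>-6); eliminate D.
Row B is strictly dominated by row A (5>4, 4>1, 1>-1); eliminate B.
Column b is strictly dominated by c for Column (1<4, -1<4); eliminate b.
Column a is strictly dominated by c for Column (1<5, -1<4); eliminate a.
Row C is strictly dominated by row A (1>-1); eliminate C.
Only (A, c) remains, with payoff 1.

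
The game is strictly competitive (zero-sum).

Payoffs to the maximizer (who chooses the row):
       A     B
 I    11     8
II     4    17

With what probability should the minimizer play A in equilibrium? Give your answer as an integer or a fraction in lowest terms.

Row minima are 8 and 4, so the maximizer's maximin is 8; column maxima are 11 and 17, so the minimizer's minimax is 11. These differ, so the equilibrium is in mixed strategies.
Let the minimizer play A with probability q. The maximizer is indifferent when 11q + 8(1−q) = 4q + 17(1−q), giving q = 9/16.

9/16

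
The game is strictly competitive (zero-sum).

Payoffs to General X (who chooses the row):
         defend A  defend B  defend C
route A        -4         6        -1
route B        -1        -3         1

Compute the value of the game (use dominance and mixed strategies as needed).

Column defend C is strictly dominated by defend A for General Y (it gives General X more in every row).
The remaining 2×2 game on (route A, route B) × (defend A, defend B) has no saddle point. Let General X play route A with probability p; indifference gives −4p − (1−p) = 6p − 3(1−p), so p = 1/6.
Similarly General Y's optimal q on defend A is 3/4, and the value is -4·(3/4) + (6)·(1/4) = -3/2.

-3/2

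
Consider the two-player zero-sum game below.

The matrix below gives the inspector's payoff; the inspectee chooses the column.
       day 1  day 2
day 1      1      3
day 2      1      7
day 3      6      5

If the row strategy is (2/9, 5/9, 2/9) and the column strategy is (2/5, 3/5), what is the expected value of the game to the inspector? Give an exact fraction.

191/45

Against (2/5, 3/5), each row's expected payoff is day 1: 11/5; day 2: 23/5; day 3: 27/5.
Taking the (2/9, 5/9, 2/9)-weighted average: (2/9)·(11/5) + (5/9)·(23/5) + (2/9)·(27/5) = 191/45.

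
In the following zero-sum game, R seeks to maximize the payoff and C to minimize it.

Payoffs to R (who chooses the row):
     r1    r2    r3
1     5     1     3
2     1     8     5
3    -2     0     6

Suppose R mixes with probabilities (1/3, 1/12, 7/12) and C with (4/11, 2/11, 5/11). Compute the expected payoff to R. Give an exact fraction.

Against (4/11, 2/11, 5/11), each row's expected payoff is 1: 37/11; 2: 45/11; 3: 2.
Taking the (1/3, 1/12, 7/12)-weighted average: (1/3)·(37/11) + (1/12)·(45/11) + (7/12)·(2) = 347/132.

347/132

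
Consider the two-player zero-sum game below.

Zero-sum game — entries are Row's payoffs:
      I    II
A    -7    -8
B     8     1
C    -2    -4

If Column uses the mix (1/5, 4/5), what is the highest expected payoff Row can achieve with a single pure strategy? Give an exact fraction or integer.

12/5

A: (-7)·(1/5) + (-8)·(4/5) = -39/5.
B: (8)·(1/5) + (1)·(4/5) = 12/5.
C: (-2)·(1/5) + (-4)·(4/5) = -18/5.
The best pure response is B with expected payoff 12/5.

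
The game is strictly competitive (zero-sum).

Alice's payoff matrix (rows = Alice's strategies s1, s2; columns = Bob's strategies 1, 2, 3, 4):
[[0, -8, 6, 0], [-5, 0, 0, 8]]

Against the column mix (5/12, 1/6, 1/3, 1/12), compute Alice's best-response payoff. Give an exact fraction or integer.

2/3

s1: (0)·(5/12) + (-8)·(1/6) + (6)·(1/3) + (0)·(1/12) = 2/3.
s2: (-5)·(5/12) + (0)·(1/6) + (0)·(1/3) + (8)·(1/12) = -17/12.
The best pure response is s1 with expected payoff 2/3.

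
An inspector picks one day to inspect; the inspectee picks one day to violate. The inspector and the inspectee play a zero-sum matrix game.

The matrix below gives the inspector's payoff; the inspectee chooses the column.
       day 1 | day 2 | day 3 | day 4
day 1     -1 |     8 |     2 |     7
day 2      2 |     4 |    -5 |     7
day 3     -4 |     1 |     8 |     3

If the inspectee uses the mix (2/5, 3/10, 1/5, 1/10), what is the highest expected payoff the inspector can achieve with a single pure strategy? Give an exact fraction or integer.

day 1: (-1)·(2/5) + (8)·(3/10) + (2)·(1/5) + (7)·(1/10) = 31/10.
day 2: (2)·(2/5) + (4)·(3/10) + (-5)·(1/5) + (7)·(1/10) = 17/10.
day 3: (-4)·(2/5) + (1)·(3/10) + (8)·(1/5) + (3)·(1/10) = 3/5.
The best pure response is day 1 with expected payoff 31/10.

31/10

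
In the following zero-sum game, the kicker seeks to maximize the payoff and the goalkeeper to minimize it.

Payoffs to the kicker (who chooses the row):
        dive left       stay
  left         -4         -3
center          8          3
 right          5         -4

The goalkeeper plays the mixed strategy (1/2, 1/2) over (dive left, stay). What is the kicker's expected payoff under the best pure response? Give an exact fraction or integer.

11/2

left: (-4)·(1/2) + (-3)·(1/2) = -7/2.
center: (8)·(1/2) + (3)·(1/2) = 11/2.
right: (5)·(1/2) + (-4)·(1/2) = 1/2.
The best pure response is center with expected payoff 11/2.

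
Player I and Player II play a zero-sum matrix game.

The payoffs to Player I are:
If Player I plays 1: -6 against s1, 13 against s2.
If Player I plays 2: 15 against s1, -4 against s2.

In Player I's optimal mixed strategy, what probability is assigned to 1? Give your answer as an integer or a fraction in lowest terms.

1/2

Row minima are -6 and -4, so Player I's maximin is -4; column maxima are 15 and 13, so Player II's minimax is 13. These differ, so the equilibrium is in mixed strategies.
Let Player I play 1 with probability p. Player II is indifferent when −6p + 15(1−p) = 13p − 4(1−p), giving p = 1/2.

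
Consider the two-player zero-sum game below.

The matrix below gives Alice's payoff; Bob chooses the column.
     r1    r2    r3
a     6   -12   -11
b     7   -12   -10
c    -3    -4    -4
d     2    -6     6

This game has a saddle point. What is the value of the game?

-4

Row minima: -12, -12, -4, -6 → Alice's maximin is -4.
Column maxima: 7, -4, 6 → Bob's minimax is -4.
They coincide at (c, r2), so the value is -4.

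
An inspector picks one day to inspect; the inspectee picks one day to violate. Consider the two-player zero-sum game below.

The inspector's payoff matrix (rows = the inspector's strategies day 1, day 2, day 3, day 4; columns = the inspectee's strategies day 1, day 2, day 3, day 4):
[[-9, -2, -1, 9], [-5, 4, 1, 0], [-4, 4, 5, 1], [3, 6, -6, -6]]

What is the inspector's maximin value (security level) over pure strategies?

The worst-case payoff for each row is day 1: -9, day 2: -5, day 3: -4, day 4: -6.
The best of these is -4.

-4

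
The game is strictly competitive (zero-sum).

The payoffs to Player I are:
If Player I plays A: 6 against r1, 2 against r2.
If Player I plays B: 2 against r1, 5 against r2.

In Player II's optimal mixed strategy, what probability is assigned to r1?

3/7

Row minima are 2 and 2, so Player I's maximin is 2; column maxima are 6 and 5, so Player II's minimax is 5. These differ, so the equilibrium is in mixed strategies.
Let Player II play r1 with probability q. Player I is indifferent when 6q + 2(1−q) = 2q + 5(1−q), giving q = 3/7.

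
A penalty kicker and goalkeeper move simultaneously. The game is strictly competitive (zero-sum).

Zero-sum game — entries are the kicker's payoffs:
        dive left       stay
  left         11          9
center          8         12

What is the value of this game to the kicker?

Row minima are 9 and 8, so the kicker's maximin is 9; column maxima are 11 and 12, so the goalkeeper's minimax is 11. These differ, so the equilibrium is in mixed strategies.
Let the kicker play left with probability p. The goalkeeper is indifferent when 11p + 8(1−p) = 9p + 12(1−p), giving p = 2/3.
Let the goalkeeper play dive left with probability q. The kicker is indifferent when 11q + 9(1−q) = 8q + 12(1−q), giving q = 1/2.
The value is 11·(1/2) + (9)·(1/2) = 10.

10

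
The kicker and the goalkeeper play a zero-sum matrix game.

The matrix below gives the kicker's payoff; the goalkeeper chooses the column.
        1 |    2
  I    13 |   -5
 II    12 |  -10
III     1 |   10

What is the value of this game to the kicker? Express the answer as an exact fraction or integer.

5

Row II is strictly dominated by row I, so the kicker never plays it.
The remaining 2×2 game on (I, III) × (1, 2) has no saddle point. Let the kicker play I with probability p; indifference gives 13p + (1−p) = −5p + 10(1−p), so p = 1/3.
Similarly the goalkeeper's optimal q on 1 is 5/9, and the value is 13·(5/9) + (-5)·(4/9) = 5.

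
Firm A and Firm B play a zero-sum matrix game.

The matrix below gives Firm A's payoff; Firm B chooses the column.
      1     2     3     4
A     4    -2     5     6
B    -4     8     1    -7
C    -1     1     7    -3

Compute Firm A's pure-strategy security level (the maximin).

-2

The worst-case payoff for each row is A: -2, B: -7, C: -3.
The best of these is -2.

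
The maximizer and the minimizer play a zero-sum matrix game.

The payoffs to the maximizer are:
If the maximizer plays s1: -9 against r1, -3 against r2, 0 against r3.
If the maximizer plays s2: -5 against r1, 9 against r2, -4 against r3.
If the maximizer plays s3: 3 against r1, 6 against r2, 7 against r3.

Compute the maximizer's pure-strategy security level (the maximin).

3

The worst-case payoff for each row is s1: -9, s2: -5, s3: 3.
The best of these is 3.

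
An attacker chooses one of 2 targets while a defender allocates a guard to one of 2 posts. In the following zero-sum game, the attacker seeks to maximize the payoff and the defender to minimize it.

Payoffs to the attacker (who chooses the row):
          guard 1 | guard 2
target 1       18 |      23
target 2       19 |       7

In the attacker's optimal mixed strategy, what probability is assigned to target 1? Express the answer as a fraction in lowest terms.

12/17

Row minima are 18 and 7, so the attacker's maximin is 18; column maxima are 19 and 23, so the defender's minimax is 19. These differ, so the equilibrium is in mixed strategies.
Let the attacker play target 1 with probability p. The defender is indifferent when 18p + 19(1−p) = 23p + 7(1−p), giving p = 12/17.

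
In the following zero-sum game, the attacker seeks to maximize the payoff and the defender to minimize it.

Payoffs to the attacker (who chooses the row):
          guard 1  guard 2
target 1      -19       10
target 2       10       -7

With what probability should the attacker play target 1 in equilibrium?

17/46

Row minima are -19 and -7, so the attacker's maximin is -7; column maxima are 10 and 10, so the defender's minimax is 10. These differ, so the equilibrium is in mixed strategies.
Let the attacker play target 1 with probability p. The defender is indifferent when −19p + 10(1−p) = 10p − 7(1−p), giving p = 17/46.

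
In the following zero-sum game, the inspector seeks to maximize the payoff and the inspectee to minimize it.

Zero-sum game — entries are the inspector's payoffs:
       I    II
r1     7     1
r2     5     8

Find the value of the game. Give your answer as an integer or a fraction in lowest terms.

Row minima are 1 and 5, so the inspector's maximin is 5; column maxima are 7 and 8, so the inspectee's minimax is 7. These differ, so the equilibrium is in mixed strategies.
Let the inspector play r1 with probability p. The inspectee is indifferent when 7p + 5(1−p) = p + 8(1−p), giving p = 1/3.
Let the inspectee play I with probability q. The inspector is indifferent when 7q + (1−q) = 5q + 8(1−q), giving q = 7/9.
The value is 7·(7/9) + (1)·(2/9) = 17/3.

17/3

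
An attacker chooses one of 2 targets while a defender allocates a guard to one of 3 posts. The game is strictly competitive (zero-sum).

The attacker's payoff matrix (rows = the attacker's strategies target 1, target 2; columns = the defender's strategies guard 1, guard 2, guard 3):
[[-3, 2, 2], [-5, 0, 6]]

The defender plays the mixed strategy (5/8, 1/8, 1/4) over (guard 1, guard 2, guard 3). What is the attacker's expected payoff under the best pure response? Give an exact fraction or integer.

-9/8

target 1: (-3)·(5/8) + (2)·(1/8) + (2)·(1/4) = -9/8.
target 2: (-5)·(5/8) + (0)·(1/8) + (6)·(1/4) = -13/8.
The best pure response is target 1 with expected payoff -9/8.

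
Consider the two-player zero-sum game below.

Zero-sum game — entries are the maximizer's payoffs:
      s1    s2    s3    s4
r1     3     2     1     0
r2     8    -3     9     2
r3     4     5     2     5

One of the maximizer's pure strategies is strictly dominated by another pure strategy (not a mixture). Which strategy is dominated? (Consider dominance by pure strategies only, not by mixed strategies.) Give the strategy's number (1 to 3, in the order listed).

1

Compare r1 with r3: 4 > 3, 5 > 2, 2 > 1, 5 > 0.
So r3 strictly dominates r1 for the maximizer; r1 is strictly dominated.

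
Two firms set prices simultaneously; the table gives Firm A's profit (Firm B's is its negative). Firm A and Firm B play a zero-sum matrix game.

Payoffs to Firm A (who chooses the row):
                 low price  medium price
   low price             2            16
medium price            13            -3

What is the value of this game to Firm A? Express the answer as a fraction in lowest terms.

Row minima are 2 and -3, so Firm A's maximin is 2; column maxima are 13 and 16, so Firm B's minimax is 13. These differ, so the equilibrium is in mixed strategies.
Let Firm A play low price with probability p. Firm B is indifferent when 2p + 13(1−p) = 16p − 3(1−p), giving p = 8/15.
Let Firm B play low price with probability q. Firm A is indifferent when 2q + 16(1−q) = 13q − 3(1−q), giving q = 19/30.
The value is 2·(19/30) + (16)·(11/30) = 107/15.

107/15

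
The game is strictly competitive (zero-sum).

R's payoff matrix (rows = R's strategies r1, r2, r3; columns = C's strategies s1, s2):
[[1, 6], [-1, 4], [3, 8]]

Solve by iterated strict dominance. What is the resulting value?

3

Row r2 is strictly dominated by row r1 (1>-1, 6>4); eliminate r2.
Row r1 is strictly dominated by row r3 (3>1, 8>6); eliminate r1.
Column s2 is strictly dominated by s1 for C (3<8); eliminate s2.
Only (r3, s1) remains, with payoff 3.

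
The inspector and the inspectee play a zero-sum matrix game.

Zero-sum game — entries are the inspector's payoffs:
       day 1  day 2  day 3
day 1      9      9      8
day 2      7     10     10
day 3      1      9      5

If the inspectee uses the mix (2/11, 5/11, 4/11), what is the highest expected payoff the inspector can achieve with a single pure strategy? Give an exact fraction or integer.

day 1: (9)·(2/11) + (9)·(5/11) + (8)·(4/11) = 95/11.
day 2: (7)·(2/11) + (10)·(5/11) + (10)·(4/11) = 104/11.
day 3: (1)·(2/11) + (9)·(5/11) + (5)·(4/11) = 67/11.
The best pure response is day 2 with expected payoff 104/11.

104/11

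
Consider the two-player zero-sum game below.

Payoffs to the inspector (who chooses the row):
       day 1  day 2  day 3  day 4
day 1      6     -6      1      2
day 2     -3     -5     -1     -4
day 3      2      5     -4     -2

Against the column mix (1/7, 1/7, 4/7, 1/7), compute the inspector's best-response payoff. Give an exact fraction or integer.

6/7

day 1: (6)·(1/7) + (-6)·(1/7) + (1)·(4/7) + (2)·(1/7) = 6/7.
day 2: (-3)·(1/7) + (-5)·(1/7) + (-1)·(4/7) + (-4)·(1/7) = -16/7.
day 3: (2)·(1/7) + (5)·(1/7) + (-4)·(4/7) + (-2)·(1/7) = -11/7.
The best pure response is day 1 with expected payoff 6/7.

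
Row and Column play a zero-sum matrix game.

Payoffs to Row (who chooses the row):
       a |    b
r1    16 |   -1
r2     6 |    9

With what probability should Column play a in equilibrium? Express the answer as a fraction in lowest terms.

Row minima are -1 and 6, so Row's maximin is 6; column maxima are 16 and 9, so Column's minimax is 9. These differ, so the equilibrium is in mixed strategies.
Let Column play a with probability q. Row is indifferent when 16q − (1−q) = 6q + 9(1−q), giving q = 1/2.

1/2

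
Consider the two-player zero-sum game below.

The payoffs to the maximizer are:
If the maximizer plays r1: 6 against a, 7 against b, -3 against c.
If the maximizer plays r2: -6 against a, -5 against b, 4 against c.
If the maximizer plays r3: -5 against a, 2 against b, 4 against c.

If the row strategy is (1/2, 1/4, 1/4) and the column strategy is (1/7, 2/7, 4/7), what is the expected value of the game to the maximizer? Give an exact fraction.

31/28

Against (1/7, 2/7, 4/7), each row's expected payoff is r1: 8/7; r2: 0; r3: 15/7.
Taking the (1/2, 1/4, 1/4)-weighted average: (1/2)·(8/7) + (1/4)·(0) + (1/4)·(15/7) = 31/28.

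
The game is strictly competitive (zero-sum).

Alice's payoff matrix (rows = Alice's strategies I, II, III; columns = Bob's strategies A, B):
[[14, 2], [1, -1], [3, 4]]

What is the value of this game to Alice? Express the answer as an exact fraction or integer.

50/13

Row II is strictly dominated by row III, so Alice never plays it.
The remaining 2×2 game on (I, III) × (A, B) has no saddle point. Let Alice play I with probability p; indifference gives 14p + 3(1−p) = 2p + 4(1−p), so p = 1/13.
Similarly Bob's optimal q on A is 2/13, and the value is 14·(2/13) + (2)·(11/13) = 50/13.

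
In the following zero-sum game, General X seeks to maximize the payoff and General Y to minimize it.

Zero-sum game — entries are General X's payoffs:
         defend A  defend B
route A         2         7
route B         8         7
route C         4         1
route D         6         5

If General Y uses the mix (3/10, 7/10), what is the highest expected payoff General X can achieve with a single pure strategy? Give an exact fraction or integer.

73/10

route A: (2)·(3/10) + (7)·(7/10) = 11/2.
route B: (8)·(3/10) + (7)·(7/10) = 73/10.
route C: (4)·(3/10) + (1)·(7/10) = 19/10.
route D: (6)·(3/10) + (5)·(7/10) = 53/10.
The best pure response is route B with expected payoff 73/10.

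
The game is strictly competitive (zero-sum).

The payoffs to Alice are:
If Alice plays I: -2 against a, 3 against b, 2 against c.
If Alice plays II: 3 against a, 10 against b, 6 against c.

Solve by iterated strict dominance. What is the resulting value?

3

Column c is strictly dominated by a for Bob (-2<2, 3<6); eliminate c.
Column b is strictly dominated by a for Bob (-2<3, 3<10); eliminate b.
Row I is strictly dominated by row II (3>-2); eliminate I.
Only (II, a) remains, with payoff 3.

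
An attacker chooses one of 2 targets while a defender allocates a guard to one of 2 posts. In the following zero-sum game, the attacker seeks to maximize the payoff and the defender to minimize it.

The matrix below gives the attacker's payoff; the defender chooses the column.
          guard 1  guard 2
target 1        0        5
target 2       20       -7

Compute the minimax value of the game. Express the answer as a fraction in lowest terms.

25/8

Row minima are 0 and -7, so the attacker's maximin is 0; column maxima are 20 and 5, so the defender's minimax is 5. These differ, so the equilibrium is in mixed strategies.
Let the attacker play target 1 with probability p. The defender is indifferent when 20(1−p) = 5p − 7(1−p), giving p = 27/32.
Let the defender play guard 1 with probability q. The attacker is indifferent when 5(1−q) = 20q − 7(1−q), giving q = 3/8.
The value is 0·(3/8) + (5)·(5/8) = 25/8.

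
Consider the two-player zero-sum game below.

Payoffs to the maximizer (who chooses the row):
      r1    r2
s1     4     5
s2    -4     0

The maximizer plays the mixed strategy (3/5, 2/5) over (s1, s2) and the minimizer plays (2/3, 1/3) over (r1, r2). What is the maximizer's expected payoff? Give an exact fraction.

23/15

Against (2/3, 1/3), each row's expected payoff is s1: 13/3; s2: -8/3.
Taking the (3/5, 2/5)-weighted average: (3/5)·(13/3) + (2/5)·(-8/3) = 23/15.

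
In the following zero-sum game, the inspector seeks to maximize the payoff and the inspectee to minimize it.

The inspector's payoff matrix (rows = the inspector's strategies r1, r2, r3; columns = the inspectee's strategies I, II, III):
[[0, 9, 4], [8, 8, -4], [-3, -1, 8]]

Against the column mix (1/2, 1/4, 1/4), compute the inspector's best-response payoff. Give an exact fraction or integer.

5

r1: (0)·(1/2) + (9)·(1/4) + (4)·(1/4) = 13/4.
r2: (8)·(1/2) + (8)·(1/4) + (-4)·(1/4) = 5.
r3: (-3)·(1/2) + (-1)·(1/4) + (8)·(1/4) = 1/4.
The best pure response is r2 with expected payoff 5.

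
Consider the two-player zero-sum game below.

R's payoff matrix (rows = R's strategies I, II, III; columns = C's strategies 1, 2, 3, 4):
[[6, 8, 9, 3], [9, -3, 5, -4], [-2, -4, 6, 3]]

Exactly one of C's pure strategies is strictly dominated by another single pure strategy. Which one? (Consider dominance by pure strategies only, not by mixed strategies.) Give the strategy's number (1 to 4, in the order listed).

C prefers columns that give R less. Compare 3 with 2: 8 < 9, -3 < 5, -4 < 6.
So 2 strictly dominates 3 for C; 3 is strictly dominated.

3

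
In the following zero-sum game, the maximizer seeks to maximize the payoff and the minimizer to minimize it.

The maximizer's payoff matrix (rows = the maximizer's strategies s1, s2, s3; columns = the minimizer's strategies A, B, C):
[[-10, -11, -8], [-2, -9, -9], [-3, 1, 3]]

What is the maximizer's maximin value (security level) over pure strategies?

The worst-case payoff for each row is s1: -11, s2: -9, s3: -3.
The best of these is -3.

-3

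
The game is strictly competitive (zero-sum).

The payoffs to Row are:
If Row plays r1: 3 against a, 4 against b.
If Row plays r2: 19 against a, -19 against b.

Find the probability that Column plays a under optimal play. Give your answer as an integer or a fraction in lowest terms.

23/39

Row minima are 3 and -19, so Row's maximin is 3; column maxima are 19 and 4, so Column's minimax is 4. These differ, so the equilibrium is in mixed strategies.
Let Column play a with probability q. Row is indifferent when 3q + 4(1−q) = 19q − 19(1−q), giving q = 23/39.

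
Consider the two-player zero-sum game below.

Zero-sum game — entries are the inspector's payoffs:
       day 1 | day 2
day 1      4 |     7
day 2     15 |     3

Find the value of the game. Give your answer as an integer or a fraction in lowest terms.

31/5

Row minima are 4 and 3, so the inspector's maximin is 4; column maxima are 15 and 7, so the inspectee's minimax is 7. These differ, so the equilibrium is in mixed strategies.
Let the inspector play day 1 with probability p. The inspectee is indifferent when 4p + 15(1−p) = 7p + 3(1−p), giving p = 4/5.
Let the inspectee play day 1 with probability q. The inspector is indifferent when 4q + 7(1−q) = 15q + 3(1−q), giving q = 4/15.
The value is 4·(4/15) + (7)·(11/15) = 31/5.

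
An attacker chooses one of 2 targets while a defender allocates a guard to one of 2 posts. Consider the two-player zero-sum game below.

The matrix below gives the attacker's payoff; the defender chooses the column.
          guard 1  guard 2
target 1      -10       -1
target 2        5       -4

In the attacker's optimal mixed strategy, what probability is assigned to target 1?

Row minima are -10 and -4, so the attacker's maximin is -4; column maxima are 5 and -1, so the defender's minimax is -1. These differ, so the equilibrium is in mixed strategies.
Let the attacker play target 1 with probability p. The defender is indifferent when −10p + 5(1−p) = −p − 4(1−p), giving p = 1/2.

1/2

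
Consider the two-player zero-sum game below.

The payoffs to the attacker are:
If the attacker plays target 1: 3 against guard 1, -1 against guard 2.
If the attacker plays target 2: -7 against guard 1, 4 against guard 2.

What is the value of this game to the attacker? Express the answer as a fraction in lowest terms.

Row minima are -1 and -7, so the attacker's maximin is -1; column maxima are 3 and 4, so the defender's minimax is 3. These differ, so the equilibrium is in mixed strategies.
Let the attacker play target 1 with probability p. The defender is indifferent when 3p − 7(1−p) = −p + 4(1−p), giving p = 11/15.
Let the defender play guard 1 with probability q. The attacker is indifferent when 3q − (1−q) = −7q + 4(1−q), giving q = 1/3.
The value is 3·(1/3) + (-1)·(2/3) = 1/3.

1/3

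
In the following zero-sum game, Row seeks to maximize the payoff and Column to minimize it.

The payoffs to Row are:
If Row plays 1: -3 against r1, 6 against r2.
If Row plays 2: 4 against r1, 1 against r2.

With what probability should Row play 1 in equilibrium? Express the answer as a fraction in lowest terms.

Row minima are -3 and 1, so Row's maximin is 1; column maxima are 4 and 6, so Column's minimax is 4. These differ, so the equilibrium is in mixed strategies.
Let Row play 1 with probability p. Column is indifferent when −3p + 4(1−p) = 6p + (1−p), giving p = 1/4.

1/4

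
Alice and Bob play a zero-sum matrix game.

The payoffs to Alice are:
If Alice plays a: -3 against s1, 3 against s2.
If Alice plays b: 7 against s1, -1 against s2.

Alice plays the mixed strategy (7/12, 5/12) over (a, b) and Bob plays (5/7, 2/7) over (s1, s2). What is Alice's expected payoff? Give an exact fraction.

Against (5/7, 2/7), each row's expected payoff is a: -9/7; b: 33/7.
Taking the (7/12, 5/12)-weighted average: (7/12)·(-9/7) + (5/12)·(33/7) = 17/14.

17/14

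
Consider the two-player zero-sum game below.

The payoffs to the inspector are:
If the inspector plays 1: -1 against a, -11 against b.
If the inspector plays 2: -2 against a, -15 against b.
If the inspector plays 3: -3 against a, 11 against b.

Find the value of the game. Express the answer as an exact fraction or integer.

Row 2 is strictly dominated by row 1, so the inspector never plays it.
The remaining 2×2 game on (1, 3) × (a, b) has no saddle point. Let the inspector play 1 with probability p; indifference gives −p − 3(1−p) = −11p + 11(1−p), so p = 7/12.
Similarly the inspectee's optimal q on a is 11/12, and the value is -1·(11/12) + (-11)·(1/12) = -11/6.

-11/6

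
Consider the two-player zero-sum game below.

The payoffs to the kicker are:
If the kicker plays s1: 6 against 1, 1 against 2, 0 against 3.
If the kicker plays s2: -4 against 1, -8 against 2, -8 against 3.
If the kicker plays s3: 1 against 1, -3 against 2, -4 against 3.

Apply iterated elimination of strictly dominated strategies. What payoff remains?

Column 1 is strictly dominated by 2 for the goalkeeper (1<6, -8<-4, -3<1); eliminate 1.
Row s3 is strictly dominated by row s1 (1>-3, 0>-4); eliminate s3.
Row s2 is strictly dominated by row s1 (1>-8, 0>-8); eliminate s2.
Column 2 is strictly dominated by 3 for the goalkeeper (0<1); eliminate 2.
Only (s1, 3) remains, with payoff 0.

0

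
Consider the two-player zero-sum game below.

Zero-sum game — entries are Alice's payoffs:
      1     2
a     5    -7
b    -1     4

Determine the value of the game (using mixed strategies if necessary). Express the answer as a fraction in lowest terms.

13/17

Row minima are -7 and -1, so Alice's maximin is -1; column maxima are 5 and 4, so Bob's minimax is 4. These differ, so the equilibrium is in mixed strategies.
Let Alice play a with probability p. Bob is indifferent when 5p − (1−p) = −7p + 4(1−p), giving p = 5/17.
Let Bob play 1 with probability q. Alice is indifferent when 5q − 7(1−q) = −q + 4(1−q), giving q = 11/17.
The value is 5·(11/17) + (-7)·(6/17) = 13/17.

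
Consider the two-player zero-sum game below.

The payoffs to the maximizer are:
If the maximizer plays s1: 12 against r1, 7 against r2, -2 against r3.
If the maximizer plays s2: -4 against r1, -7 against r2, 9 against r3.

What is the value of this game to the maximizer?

Column r1 is strictly dominated by r2 for the minimizer (it gives the maximizer more in every row).
The remaining 2×2 game on (s1, s2) × (r2, r3) has no saddle point. Let the maximizer play s1 with probability p; indifference gives 7p − 7(1−p) = −2p + 9(1−p), so p = 16/25.
Similarly the minimizer's optimal q on r2 is 11/25, and the value is 7·(11/25) + (-2)·(14/25) = 49/25.

49/25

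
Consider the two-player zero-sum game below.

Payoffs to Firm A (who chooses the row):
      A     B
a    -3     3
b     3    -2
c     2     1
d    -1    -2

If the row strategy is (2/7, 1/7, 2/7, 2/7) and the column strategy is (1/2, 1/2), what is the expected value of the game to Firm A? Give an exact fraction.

1/14

Against (1/2, 1/2), each row's expected payoff is a: 0; b: 1/2; c: 3/2; d: -3/2.
Taking the (2/7, 1/7, 2/7, 2/7)-weighted average: (2/7)·(0) + (1/7)·(1/2) + (2/7)·(3/2) + (2/7)·(-3/2) = 1/14.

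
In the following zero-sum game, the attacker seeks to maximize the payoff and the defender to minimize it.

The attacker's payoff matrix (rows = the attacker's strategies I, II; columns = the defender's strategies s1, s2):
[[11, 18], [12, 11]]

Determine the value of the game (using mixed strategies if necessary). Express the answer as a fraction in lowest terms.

Row minima are 11 and 11, so the attacker's maximin is 11; column maxima are 12 and 18, so the defender's minimax is 12. These differ, so the equilibrium is in mixed strategies.
Let the attacker play I with probability p. The defender is indifferent when 11p + 12(1−p) = 18p + 11(1−p), giving p = 1/8.
Let the defender play s1 with probability q. The attacker is indifferent when 11q + 18(1−q) = 12q + 11(1−q), giving q = 7/8.
The value is 11·(7/8) + (18)·(1/8) = 95/8.

95/8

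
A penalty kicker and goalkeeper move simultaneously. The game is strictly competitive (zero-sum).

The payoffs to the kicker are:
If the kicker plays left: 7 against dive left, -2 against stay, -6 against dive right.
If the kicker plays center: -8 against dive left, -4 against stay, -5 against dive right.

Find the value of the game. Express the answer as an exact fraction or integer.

-83/16

Column stay is strictly dominated by dive right for the goalkeeper (it gives the kicker more in every row).
The remaining 2×2 game on (left, center) × (dive left, dive right) has no saddle point. Let the kicker play left with probability p; indifference gives 7p − 8(1−p) = −6p − 5(1−p), so p = 3/16.
Similarly the goalkeeper's optimal q on dive left is 1/16, and the value is 7·(1/16) + (-6)·(15/16) = -83/16.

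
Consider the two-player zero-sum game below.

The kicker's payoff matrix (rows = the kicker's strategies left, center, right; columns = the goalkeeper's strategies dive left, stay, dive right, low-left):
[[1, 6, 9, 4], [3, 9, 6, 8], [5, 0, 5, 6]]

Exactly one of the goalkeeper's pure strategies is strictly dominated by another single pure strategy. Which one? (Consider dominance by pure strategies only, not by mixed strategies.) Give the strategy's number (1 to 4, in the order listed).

4

The goalkeeper prefers columns that give the kicker less. Compare low-left with dive left: 1 < 4, 3 < 8, 5 < 6.
So dive left strictly dominates low-left for the goalkeeper; low-left is strictly dominated.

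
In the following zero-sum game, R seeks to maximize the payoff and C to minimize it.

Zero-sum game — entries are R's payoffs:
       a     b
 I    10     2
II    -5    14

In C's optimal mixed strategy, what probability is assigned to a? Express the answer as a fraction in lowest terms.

4/9

Row minima are 2 and -5, so R's maximin is 2; column maxima are 10 and 14, so C's minimax is 10. These differ, so the equilibrium is in mixed strategies.
Let C play a with probability q. R is indifferent when 10q + 2(1−q) = −5q + 14(1−q), giving q = 4/9.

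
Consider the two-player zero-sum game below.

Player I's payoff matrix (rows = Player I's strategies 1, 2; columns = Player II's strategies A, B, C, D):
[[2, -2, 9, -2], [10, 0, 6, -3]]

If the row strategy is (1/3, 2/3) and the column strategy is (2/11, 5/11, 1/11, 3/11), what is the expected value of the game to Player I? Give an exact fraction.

31/33

Against (2/11, 5/11, 1/11, 3/11), each row's expected payoff is 1: -3/11; 2: 17/11.
Taking the (1/3, 2/3)-weighted average: (1/3)·(-3/11) + (2/3)·(17/11) = 31/33.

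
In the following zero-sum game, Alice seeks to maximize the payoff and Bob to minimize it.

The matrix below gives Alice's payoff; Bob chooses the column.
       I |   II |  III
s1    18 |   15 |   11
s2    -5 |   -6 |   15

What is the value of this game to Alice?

291/25

Column I is strictly dominated by II for Bob (it gives Alice more in every row).
The remaining 2×2 game on (s1, s2) × (II, III) has no saddle point. Let Alice play s1 with probability p; indifference gives 15p − 6(1−p) = 11p + 15(1−p), so p = 21/25.
Similarly Bob's optimal q on II is 4/25, and the value is 15·(4/25) + (11)·(21/25) = 291/25.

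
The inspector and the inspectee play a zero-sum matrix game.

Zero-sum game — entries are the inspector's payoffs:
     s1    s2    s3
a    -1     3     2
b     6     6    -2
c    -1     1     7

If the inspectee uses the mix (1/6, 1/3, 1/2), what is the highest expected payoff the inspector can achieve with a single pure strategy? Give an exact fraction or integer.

a: (-1)·(1/6) + (3)·(1/3) + (2)·(1/2) = 11/6.
b: (6)·(1/6) + (6)·(1/3) + (-2)·(1/2) = 2.
c: (-1)·(1/6) + (1)·(1/3) + (7)·(1/2) = 11/3.
The best pure response is c with expected payoff 11/3.

11/3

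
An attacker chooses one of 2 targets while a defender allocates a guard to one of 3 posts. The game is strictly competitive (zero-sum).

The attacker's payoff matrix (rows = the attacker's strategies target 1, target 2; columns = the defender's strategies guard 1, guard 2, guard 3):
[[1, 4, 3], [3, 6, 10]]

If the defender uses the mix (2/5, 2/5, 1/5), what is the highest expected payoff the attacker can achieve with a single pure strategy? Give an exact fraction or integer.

28/5

target 1: (1)·(2/5) + (4)·(2/5) + (3)·(1/5) = 13/5.
target 2: (3)·(2/5) + (6)·(2/5) + (10)·(1/5) = 28/5.
The best pure response is target 2 with expected payoff 28/5.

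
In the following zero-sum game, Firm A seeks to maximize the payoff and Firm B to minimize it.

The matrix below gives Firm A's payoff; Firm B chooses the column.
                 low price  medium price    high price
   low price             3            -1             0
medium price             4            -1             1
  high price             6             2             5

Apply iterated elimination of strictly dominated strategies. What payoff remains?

Row low price is strictly dominated by row high price (6>3, 2>-1, 5>0); eliminate low price.
Row medium price is strictly dominated by row high price (6>4, 2>-1, 5>1); eliminate medium price.
Column low price is strictly dominated by medium price for Firm B (2<6); eliminate low price.
Column high price is strictly dominated by medium price for Firm B (2<5); eliminate high price.
Only (high price, medium price) remains, with payoff 2.

2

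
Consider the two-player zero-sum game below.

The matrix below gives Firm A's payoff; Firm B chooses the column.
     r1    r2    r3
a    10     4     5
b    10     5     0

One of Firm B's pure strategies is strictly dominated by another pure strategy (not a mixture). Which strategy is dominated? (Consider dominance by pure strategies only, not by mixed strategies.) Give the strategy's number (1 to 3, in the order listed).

Firm B prefers columns that give Firm A less. Compare r1 with r2: 4 < 10, 5 < 10.
So r2 strictly dominates r1 for Firm B; r1 is strictly dominated.

1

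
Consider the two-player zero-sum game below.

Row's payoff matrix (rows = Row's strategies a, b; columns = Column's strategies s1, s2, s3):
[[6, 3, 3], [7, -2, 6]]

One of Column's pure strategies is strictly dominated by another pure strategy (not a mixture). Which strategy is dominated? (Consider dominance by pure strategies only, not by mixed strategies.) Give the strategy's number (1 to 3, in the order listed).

1

Column prefers columns that give Row less. Compare s1 with s2: 3 < 6, -2 < 7.
So s2 strictly dominates s1 for Column; s1 is strictly dominated.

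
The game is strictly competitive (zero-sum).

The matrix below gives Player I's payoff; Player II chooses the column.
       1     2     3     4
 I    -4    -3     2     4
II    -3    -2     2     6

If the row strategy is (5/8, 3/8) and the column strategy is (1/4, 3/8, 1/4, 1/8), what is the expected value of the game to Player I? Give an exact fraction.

-51/64

Against (1/4, 3/8, 1/4, 1/8), each row's expected payoff is I: -9/8; II: -1/4.
Taking the (5/8, 3/8)-weighted average: (5/8)·(-9/8) + (3/8)·(-1/4) = -51/64.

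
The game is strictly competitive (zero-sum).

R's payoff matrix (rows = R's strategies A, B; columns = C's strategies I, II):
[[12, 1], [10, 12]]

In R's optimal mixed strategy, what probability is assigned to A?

2/13

Row minima are 1 and 10, so R's maximin is 10; column maxima are 12 and 12, so C's minimax is 12. These differ, so the equilibrium is in mixed strategies.
Let R play A with probability p. C is indifferent when 12p + 10(1−p) = p + 12(1−p), giving p = 2/13.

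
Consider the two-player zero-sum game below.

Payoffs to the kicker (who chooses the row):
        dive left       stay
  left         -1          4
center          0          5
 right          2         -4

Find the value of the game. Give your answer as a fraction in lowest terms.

Row left is strictly dominated by row center, so the kicker never plays it.
The remaining 2×2 game on (center, right) × (dive left, stay) has no saddle point. Let the kicker play center with probability p; indifference gives 2(1−p) = 5p − 4(1−p), so p = 6/11.
Similarly the goalkeeper's optimal q on dive left is 9/11, and the value is 0·(9/11) + (5)·(2/11) = 10/11.

10/11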